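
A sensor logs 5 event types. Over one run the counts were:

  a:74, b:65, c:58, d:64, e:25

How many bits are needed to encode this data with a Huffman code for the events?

Build the Huffman tree bottom-up:
merge e(25) and c(58): 83
merge d(64) and b(65): 129
merge a(74) and 83: 157
merge 129 and 157: 286
Total encoded bits = sum of merged weights = 83 + 129 + 157 + 286 = 655.

655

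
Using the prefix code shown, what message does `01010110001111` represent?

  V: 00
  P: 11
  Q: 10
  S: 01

Read left to right; each codeword is recognised as soon as it completes (prefix code):
  01→S | 01→S | 01→S | 10→Q | 00→V | 11→P | 11→P
Decoded message: SSSQVPP

SSSQVPP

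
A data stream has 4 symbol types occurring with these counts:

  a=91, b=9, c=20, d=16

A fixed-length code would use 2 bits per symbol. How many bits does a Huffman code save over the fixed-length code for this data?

66

Fixed-length: 2 bits × 136 symbols = 272 bits.
Huffman merges:
b(9) + d(16) → 25
c(20) + 25 → 45
45 + a(91) → 136
Huffman total = 25 + 45 + 136 = 206 bits.
Saving = 272 − 206 = 66 bits.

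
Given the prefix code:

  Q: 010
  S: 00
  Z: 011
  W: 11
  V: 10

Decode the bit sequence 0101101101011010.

Read left to right; each codeword is recognised as soon as it completes (prefix code):
  010→Q | 11→W | 011→Z | 010→Q | 11→W | 010→Q
Decoded message: QWZQWQ

QWZQWQ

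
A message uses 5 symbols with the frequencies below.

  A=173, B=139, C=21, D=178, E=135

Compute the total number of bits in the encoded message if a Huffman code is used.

1448

Greedily combine the two least-frequent nodes:
C(21) + E(135) → 156
B(139) + 156 → 295
A(173) + D(178) → 351
295 + 351 → 646
The encoded length is the sum of every internal node's weight: 156 + 295 + 351 + 646 = 1448 bits.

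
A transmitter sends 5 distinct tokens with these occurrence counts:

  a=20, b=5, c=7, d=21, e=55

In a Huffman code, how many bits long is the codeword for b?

Repeatedly merge the two smallest:
combine b(5), c(7) → 12
combine 12, a(20) → 32
combine d(21), 32 → 53
combine 53, e(55) → 108
The subtree containing b is merged 4 times, so code length = 4.

4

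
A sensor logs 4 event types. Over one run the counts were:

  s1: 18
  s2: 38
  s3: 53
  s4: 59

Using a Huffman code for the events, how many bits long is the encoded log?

333

Greedily combine the two least-frequent nodes:
s1(18) + s2(38) → 56
s3(53) + 56 → 109
s4(59) + 109 → 168
Each symbol's bit-cost is frequency × depth; summing gives 333 bits (equivalently 56 + 109 + 168).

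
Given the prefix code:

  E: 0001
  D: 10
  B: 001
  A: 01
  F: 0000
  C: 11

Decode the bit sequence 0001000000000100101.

Read left to right; each codeword is recognised as soon as it completes (prefix code):
  0001→E | 0000→F | 0000→F | 01→A | 001→B | 01→A
Decoded message: EFFABA

EFFABA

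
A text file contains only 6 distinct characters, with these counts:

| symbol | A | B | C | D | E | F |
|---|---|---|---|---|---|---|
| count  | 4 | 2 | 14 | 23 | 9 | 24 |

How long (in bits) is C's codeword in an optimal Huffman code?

2

Build the tree from the bottom:
B(2) + A(4) → 6
6 + E(9) → 15
C(14) + 15 → 29
D(23) + F(24) → 47
29 + 47 → 76
C sits 2 levels below the root, so its codeword is 2 bits.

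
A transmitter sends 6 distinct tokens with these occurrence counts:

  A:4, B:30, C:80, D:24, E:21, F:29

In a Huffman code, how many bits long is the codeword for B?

3

Huffman merges, smallest pair first:
merge A(4) and E(21): 25
merge D(24) and 25: 49
merge F(29) and B(30): 59
merge 49 and 59: 108
merge C(80) and 108: 188
B sits 3 levels below the root, so its codeword is 3 bits.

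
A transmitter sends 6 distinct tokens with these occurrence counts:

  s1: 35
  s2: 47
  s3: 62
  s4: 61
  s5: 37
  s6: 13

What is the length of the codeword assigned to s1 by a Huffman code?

Repeatedly merge the two smallest:
merge s6(13) and s1(35): 48
merge s5(37) and s2(47): 84
merge 48 and s4(61): 109
merge s3(62) and 84: 146
merge 109 and 146: 255
s1 sits 3 levels below the root, so its codeword is 3 bits.

3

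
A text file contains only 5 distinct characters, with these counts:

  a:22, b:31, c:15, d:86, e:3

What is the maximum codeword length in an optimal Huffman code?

Merge the two lowest-weight nodes at each step:
combine e(3), c(15) → 18
combine 18, a(22) → 40
combine b(31), 40 → 71
combine 71, d(86) → 157
The rarest symbols sit at the bottom; the longest codeword is 4 bits.

4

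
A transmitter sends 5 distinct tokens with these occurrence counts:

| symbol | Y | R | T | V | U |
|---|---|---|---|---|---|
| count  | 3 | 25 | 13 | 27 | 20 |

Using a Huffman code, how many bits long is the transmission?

192

Build the Huffman tree bottom-up:
merge Y(3) and T(13): 16
merge 16 and U(20): 36
merge R(25) and V(27): 52
merge 36 and 52: 88
The encoded length is the sum of every internal node's weight: 16 + 36 + 52 + 88 = 192 bits.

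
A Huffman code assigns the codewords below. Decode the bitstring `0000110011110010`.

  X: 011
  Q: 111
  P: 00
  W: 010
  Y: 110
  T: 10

Read left to right; each codeword is recognised as soon as it completes (prefix code):
  00→P | 00→P | 110→Y | 011→X | 110→Y | 010→W
Decoded message: PPYXYW

PPYXYW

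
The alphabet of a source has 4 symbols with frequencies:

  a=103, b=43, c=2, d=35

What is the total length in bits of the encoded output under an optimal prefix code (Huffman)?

Greedily combine the two least-frequent nodes:
combine c(2), d(35) → 37
combine 37, b(43) → 80
combine 80, a(103) → 183
The encoded length is the sum of every internal node's weight: 37 + 80 + 183 = 300 bits.

300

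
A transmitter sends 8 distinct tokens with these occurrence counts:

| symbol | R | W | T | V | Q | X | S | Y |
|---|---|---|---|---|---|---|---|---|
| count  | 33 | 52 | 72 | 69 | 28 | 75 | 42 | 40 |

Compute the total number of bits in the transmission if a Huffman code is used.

1219

Build the Huffman tree bottom-up:
combine Q(28), R(33) → 61
combine Y(40), S(42) → 82
combine W(52), 61 → 113
combine V(69), T(72) → 141
combine X(75), 82 → 157
combine 113, 141 → 254
combine 157, 254 → 411
The encoded length is the sum of every internal node's weight: 61 + 82 + 113 + 141 + 157 + 254 + 411 = 1219 bits.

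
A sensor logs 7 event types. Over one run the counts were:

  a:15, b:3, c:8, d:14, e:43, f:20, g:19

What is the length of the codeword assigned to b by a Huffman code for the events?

4

Repeatedly merge the two smallest:
merge b(3) and c(8): 11
merge 11 and d(14): 25
merge a(15) and g(19): 34
merge f(20) and 25: 45
merge 34 and e(43): 77
merge 45 and 77: 122
The subtree containing b is merged 4 times, so code length = 4.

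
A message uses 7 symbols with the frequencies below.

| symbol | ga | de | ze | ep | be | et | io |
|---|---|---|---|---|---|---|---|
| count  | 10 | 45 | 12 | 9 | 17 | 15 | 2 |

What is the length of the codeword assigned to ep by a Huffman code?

Build the tree from the bottom:
io(2) + ep(9) → 11
ga(10) + 11 → 21
ze(12) + et(15) → 27
be(17) + 21 → 38
27 + 38 → 65
de(45) + 65 → 110
ep sits 5 levels below the root, so its codeword is 5 bits.

5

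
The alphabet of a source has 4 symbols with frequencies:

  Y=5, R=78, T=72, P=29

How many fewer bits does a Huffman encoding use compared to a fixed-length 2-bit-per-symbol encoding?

44

Fixed-length: 2 bits × 184 symbols = 368 bits.
Huffman merges:
combine Y(5), P(29) → 34
combine 34, T(72) → 106
combine R(78), 106 → 184
Huffman total = 34 + 106 + 184 = 324 bits.
Saving = 368 − 324 = 44 bits.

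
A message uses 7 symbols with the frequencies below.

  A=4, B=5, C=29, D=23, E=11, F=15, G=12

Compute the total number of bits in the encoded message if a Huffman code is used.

254

Merge the two smallest weights repeatedly:
A(4) + B(5) → 9
9 + E(11) → 20
G(12) + F(15) → 27
20 + D(23) → 43
27 + C(29) → 56
43 + 56 → 99
Each symbol's bit-cost is frequency × depth; summing gives 254 bits (equivalently 9 + 20 + 27 + 43 + 56 + 99).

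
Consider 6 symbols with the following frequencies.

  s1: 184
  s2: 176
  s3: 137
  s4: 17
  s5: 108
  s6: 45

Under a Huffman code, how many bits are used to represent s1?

Huffman merges, smallest pair first:
merge s4(17) and s6(45): 62
merge 62 and s5(108): 170
merge s3(137) and 170: 307
merge s2(176) and s1(184): 360
merge 307 and 360: 667
s1's leaf is at depth 2, giving a 2-bit codeword.

2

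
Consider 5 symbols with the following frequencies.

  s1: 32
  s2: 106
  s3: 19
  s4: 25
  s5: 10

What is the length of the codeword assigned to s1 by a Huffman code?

2

Repeatedly merge the two smallest:
merge s5(10) and s3(19): 29
merge s4(25) and 29: 54
merge s1(32) and 54: 86
merge 86 and s2(106): 192
The subtree containing s1 is merged 2 times, so code length = 2.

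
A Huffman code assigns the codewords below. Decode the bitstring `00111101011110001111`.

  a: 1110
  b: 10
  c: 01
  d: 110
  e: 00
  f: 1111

Read left to right; each codeword is recognised as soon as it completes (prefix code):
  00→e | 1111→f | 01→c | 01→c | 1110→a | 00→e | 1111→f
Decoded message: efccaef

efccaef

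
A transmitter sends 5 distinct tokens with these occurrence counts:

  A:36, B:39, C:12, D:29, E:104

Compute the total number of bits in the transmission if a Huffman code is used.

Build the Huffman tree bottom-up:
combine C(12), D(29) → 41
combine A(36), B(39) → 75
combine 41, 75 → 116
combine E(104), 116 → 220
Each symbol's bit-cost is frequency × depth; summing gives 452 bits (equivalently 41 + 75 + 116 + 220).

452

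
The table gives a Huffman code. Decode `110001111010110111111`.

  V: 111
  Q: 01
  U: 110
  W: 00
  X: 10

Read left to right; each codeword is recognised as soon as it completes (prefix code):
  110→U | 00→W | 111→V | 10→X | 10→X | 110→U | 111→V | 111→V
Decoded message: UWVXXUVV

UWVXXUVV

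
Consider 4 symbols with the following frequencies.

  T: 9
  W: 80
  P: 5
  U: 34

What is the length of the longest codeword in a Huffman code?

Merge the two lowest-weight nodes at each step:
P(5) + T(9) → 14
14 + U(34) → 48
48 + W(80) → 128
The rarest symbols sit at the bottom; the longest codeword is 3 bits.

3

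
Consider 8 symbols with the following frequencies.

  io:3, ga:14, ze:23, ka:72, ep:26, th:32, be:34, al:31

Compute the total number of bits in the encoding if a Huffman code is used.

Build the Huffman tree bottom-up:
io(3) + ga(14) → 17
17 + ze(23) → 40
ep(26) + al(31) → 57
th(32) + be(34) → 66
40 + 57 → 97
66 + ka(72) → 138
97 + 138 → 235
Each symbol's bit-cost is frequency × depth; summing gives 650 bits (equivalently 17 + 40 + 57 + 66 + 97 + 138 + 235).

650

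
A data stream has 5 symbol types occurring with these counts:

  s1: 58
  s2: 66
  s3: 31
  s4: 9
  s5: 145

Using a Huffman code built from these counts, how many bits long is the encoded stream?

611

Greedily combine the two least-frequent nodes:
combine s4(9), s3(31) → 40
combine 40, s1(58) → 98
combine s2(66), 98 → 164
combine s5(145), 164 → 309
Total encoded bits = sum of merged weights = 40 + 98 + 164 + 309 = 611.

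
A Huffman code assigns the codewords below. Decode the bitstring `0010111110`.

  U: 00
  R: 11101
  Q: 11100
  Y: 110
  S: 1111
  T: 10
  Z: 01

Read left to right; each codeword is recognised as soon as it completes (prefix code):
  00→U | 10→T | 1111→S | 10→T
Decoded message: UTST

UTST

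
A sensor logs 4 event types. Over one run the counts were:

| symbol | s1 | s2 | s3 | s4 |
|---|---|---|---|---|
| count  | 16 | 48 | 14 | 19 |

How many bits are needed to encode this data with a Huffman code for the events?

176

Merge the two smallest weights repeatedly:
combine s3(14), s1(16) → 30
combine s4(19), 30 → 49
combine s2(48), 49 → 97
Total encoded bits = sum of merged weights = 30 + 49 + 97 = 176.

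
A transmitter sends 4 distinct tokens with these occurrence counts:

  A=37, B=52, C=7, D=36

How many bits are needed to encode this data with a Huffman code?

Greedily combine the two least-frequent nodes:
C(7) + D(36) → 43
A(37) + 43 → 80
B(52) + 80 → 132
The encoded length is the sum of every internal node's weight: 43 + 80 + 132 = 255 bits.

255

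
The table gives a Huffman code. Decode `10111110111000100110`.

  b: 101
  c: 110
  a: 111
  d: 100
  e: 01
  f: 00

Read left to right; each codeword is recognised as soon as it completes (prefix code):
  101→b | 111→a | 101→b | 110→c | 00→f | 100→d | 110→c
Decoded message: babcfdc

babcfdc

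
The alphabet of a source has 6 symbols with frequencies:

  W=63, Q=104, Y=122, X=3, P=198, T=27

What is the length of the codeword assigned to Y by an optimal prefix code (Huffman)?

2

Huffman merges, smallest pair first:
X(3) + T(27) → 30
30 + W(63) → 93
93 + Q(104) → 197
Y(122) + 197 → 319
P(198) + 319 → 517
The subtree containing Y is merged 2 times, so code length = 2.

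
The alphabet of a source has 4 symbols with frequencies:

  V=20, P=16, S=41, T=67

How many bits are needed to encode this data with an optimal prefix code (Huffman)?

Merge the two smallest weights repeatedly:
combine P(16), V(20) → 36
combine 36, S(41) → 77
combine T(67), 77 → 144
Each symbol's bit-cost is frequency × depth; summing gives 257 bits (equivalently 36 + 77 + 144).

257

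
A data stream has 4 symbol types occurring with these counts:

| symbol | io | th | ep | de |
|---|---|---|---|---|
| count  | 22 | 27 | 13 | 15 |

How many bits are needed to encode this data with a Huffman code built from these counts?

154

Greedily combine the two least-frequent nodes:
merge ep(13) and de(15): 28
merge io(22) and th(27): 49
merge 28 and 49: 77
Total encoded bits = sum of merged weights = 28 + 49 + 77 = 154.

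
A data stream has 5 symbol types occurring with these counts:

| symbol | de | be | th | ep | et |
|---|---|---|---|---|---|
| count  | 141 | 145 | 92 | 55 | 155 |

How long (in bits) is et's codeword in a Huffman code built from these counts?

2

Huffman merges, smallest pair first:
combine ep(55), th(92) → 147
combine de(141), be(145) → 286
combine 147, et(155) → 302
combine 286, 302 → 588
The subtree containing et is merged 2 times, so code length = 2.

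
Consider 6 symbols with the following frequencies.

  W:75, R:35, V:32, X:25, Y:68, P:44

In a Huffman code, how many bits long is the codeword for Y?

2

Build the tree from the bottom:
combine X(25), V(32) → 57
combine R(35), P(44) → 79
combine 57, Y(68) → 125
combine W(75), 79 → 154
combine 125, 154 → 279
The subtree containing Y is merged 2 times, so code length = 2.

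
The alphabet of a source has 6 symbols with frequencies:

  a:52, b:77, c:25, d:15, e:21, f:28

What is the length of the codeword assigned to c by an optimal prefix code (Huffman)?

Build the tree from the bottom:
merge d(15) and e(21): 36
merge c(25) and f(28): 53
merge 36 and a(52): 88
merge 53 and b(77): 130
merge 88 and 130: 218
c's leaf is at depth 3, giving a 3-bit codeword.

3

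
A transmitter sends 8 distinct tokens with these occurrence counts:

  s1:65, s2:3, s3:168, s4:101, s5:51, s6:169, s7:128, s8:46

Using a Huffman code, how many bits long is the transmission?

2005

Build the Huffman tree bottom-up:
combine s2(3), s8(46) → 49
combine 49, s5(51) → 100
combine s1(65), 100 → 165
combine s4(101), s7(128) → 229
combine 165, s3(168) → 333
combine s6(169), 229 → 398
combine 333, 398 → 731
Total encoded bits = sum of merged weights = 49 + 100 + 165 + 229 + 333 + 398 + 731 = 2005.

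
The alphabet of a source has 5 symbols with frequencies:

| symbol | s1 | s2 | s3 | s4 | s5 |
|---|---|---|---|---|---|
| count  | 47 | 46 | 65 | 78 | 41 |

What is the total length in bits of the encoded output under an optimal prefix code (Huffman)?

641

Build the Huffman tree bottom-up:
merge s5(41) and s2(46): 87
merge s1(47) and s3(65): 112
merge s4(78) and 87: 165
merge 112 and 165: 277
Total encoded bits = sum of merged weights = 87 + 112 + 165 + 277 = 641.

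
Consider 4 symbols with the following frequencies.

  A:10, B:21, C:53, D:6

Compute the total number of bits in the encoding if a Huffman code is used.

143

Merge the two smallest weights repeatedly:
merge D(6) and A(10): 16
merge 16 and B(21): 37
merge 37 and C(53): 90
Each symbol's bit-cost is frequency × depth; summing gives 143 bits (equivalently 16 + 37 + 90).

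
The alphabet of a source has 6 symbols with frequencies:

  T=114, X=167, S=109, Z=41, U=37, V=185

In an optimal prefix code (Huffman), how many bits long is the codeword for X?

2

Repeatedly merge the two smallest:
merge U(37) and Z(41): 78
merge 78 and S(109): 187
merge T(114) and X(167): 281
merge V(185) and 187: 372
merge 281 and 372: 653
X's leaf is at depth 2, giving a 2-bit codeword.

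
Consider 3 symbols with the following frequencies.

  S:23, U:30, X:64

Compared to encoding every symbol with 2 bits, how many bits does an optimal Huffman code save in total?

Fixed-length: 2 bits × 117 symbols = 234 bits.
Huffman merges:
combine S(23), U(30) → 53
combine 53, X(64) → 117
Huffman total = 53 + 117 = 170 bits.
Saving = 234 − 170 = 64 bits.

64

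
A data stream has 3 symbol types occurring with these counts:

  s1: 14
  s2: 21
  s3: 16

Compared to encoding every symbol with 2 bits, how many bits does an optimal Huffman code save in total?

Fixed-length: 2 bits × 51 symbols = 102 bits.
Huffman merges:
s1(14) + s3(16) → 30
s2(21) + 30 → 51
Huffman total = 30 + 51 = 81 bits.
Saving = 102 − 81 = 21 bits.

21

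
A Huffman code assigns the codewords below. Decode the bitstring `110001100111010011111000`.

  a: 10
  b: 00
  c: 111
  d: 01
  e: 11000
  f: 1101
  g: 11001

Read left to right; each codeword is recognised as soon as it completes (prefix code):
  11000→e | 11001→g | 1101→f | 00→b | 111→c | 11000→e
Decoded message: egfbce

egfbce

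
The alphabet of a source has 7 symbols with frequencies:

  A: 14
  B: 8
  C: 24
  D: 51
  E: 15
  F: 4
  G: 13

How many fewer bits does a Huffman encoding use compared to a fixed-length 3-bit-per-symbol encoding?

65

Fixed-length: 3 bits × 129 symbols = 387 bits.
Huffman merges:
merge F(4) and B(8): 12
merge 12 and G(13): 25
merge A(14) and E(15): 29
merge C(24) and 25: 49
merge 29 and 49: 78
merge D(51) and 78: 129
Huffman total = 12 + 25 + 29 + 49 + 78 + 129 = 322 bits.
Saving = 387 − 322 = 65 bits.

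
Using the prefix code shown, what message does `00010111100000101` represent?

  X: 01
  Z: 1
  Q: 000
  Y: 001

QZXZZZQYX

Read left to right; each codeword is recognised as soon as it completes (prefix code):
  000→Q | 1→Z | 01→X | 1→Z | 1→Z | 1→Z | 000→Q | 001→Y | 01→X
Decoded message: QZXZZZQYX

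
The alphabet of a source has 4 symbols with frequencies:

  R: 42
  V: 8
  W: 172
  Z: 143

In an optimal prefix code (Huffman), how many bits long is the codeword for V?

Build the tree from the bottom:
combine V(8), R(42) → 50
combine 50, Z(143) → 193
combine W(172), 193 → 365
V sits 3 levels below the root, so its codeword is 3 bits.

3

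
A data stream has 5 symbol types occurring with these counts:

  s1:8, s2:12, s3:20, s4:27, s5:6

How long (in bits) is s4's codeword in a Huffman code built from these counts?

1

Huffman merges, smallest pair first:
s5(6) + s1(8) → 14
s2(12) + 14 → 26
s3(20) + 26 → 46
s4(27) + 46 → 73
s4 is a child of the root — depth 1, so its codeword is a single bit.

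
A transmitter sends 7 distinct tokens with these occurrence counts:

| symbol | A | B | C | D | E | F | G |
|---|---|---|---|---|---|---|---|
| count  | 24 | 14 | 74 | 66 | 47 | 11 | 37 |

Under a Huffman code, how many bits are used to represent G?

3

Build the tree from the bottom:
merge F(11) and B(14): 25
merge A(24) and 25: 49
merge G(37) and E(47): 84
merge 49 and D(66): 115
merge C(74) and 84: 158
merge 115 and 158: 273
G sits 3 levels below the root, so its codeword is 3 bits.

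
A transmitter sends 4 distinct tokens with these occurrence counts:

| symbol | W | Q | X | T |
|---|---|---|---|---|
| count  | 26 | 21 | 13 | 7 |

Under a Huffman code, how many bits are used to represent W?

1

Huffman merges, smallest pair first:
T(7) + X(13) → 20
20 + Q(21) → 41
W(26) + 41 → 67
W sits one level below the root: a 1-bit codeword.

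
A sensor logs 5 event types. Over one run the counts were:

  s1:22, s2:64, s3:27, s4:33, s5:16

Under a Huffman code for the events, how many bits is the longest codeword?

3

Merge the two lowest-weight nodes at each step:
merge s5(16) and s1(22): 38
merge s3(27) and s4(33): 60
merge 38 and 60: 98
merge s2(64) and 98: 162
The rarest symbols sit at the bottom; the longest codeword is 3 bits.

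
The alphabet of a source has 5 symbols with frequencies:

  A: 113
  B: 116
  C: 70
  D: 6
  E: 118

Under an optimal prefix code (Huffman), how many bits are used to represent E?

2

Repeatedly merge the two smallest:
D(6) + C(70) → 76
76 + A(113) → 189
B(116) + E(118) → 234
189 + 234 → 423
E sits 2 levels below the root, so its codeword is 2 bits.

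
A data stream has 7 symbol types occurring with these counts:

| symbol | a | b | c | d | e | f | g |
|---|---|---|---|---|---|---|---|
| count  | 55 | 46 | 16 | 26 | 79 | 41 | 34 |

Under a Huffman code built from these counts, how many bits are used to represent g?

3

Build the tree from the bottom:
combine c(16), d(26) → 42
combine g(34), f(41) → 75
combine 42, b(46) → 88
combine a(55), 75 → 130
combine e(79), 88 → 167
combine 130, 167 → 297
g's leaf is at depth 3, giving a 3-bit codeword.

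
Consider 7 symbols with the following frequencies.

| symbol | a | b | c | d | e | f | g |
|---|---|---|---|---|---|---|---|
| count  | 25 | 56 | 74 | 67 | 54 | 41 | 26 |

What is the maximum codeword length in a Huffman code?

Merge the two lowest-weight nodes at each step:
merge a(25) and g(26): 51
merge f(41) and 51: 92
merge e(54) and b(56): 110
merge d(67) and c(74): 141
merge 92 and 110: 202
merge 141 and 202: 343
The first pair merged (a, g) ends up deepest, at depth 4.

4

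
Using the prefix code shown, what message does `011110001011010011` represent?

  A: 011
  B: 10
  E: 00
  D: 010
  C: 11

ACEDCDA

Read left to right; each codeword is recognised as soon as it completes (prefix code):
  011→A | 11→C | 00→E | 010→D | 11→C | 010→D | 011→A
Decoded message: ACEDCDA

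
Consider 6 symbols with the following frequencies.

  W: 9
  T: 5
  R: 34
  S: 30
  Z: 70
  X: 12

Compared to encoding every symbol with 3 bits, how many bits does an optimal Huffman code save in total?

134

Fixed-length: 3 bits × 160 symbols = 480 bits.
Huffman merges:
combine T(5), W(9) → 14
combine X(12), 14 → 26
combine 26, S(30) → 56
combine R(34), 56 → 90
combine Z(70), 90 → 160
Huffman total = 14 + 26 + 56 + 90 + 160 = 346 bits.
Saving = 480 − 346 = 134 bits.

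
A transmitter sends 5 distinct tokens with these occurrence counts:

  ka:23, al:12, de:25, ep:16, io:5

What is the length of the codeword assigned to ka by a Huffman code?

2

Huffman merges, smallest pair first:
io(5) + al(12) → 17
ep(16) + 17 → 33
ka(23) + de(25) → 48
33 + 48 → 81
ka's leaf is at depth 2, giving a 2-bit codeword.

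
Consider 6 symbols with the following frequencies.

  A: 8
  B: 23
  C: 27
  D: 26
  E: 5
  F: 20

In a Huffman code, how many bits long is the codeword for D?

2

Build the tree from the bottom:
combine E(5), A(8) → 13
combine 13, F(20) → 33
combine B(23), D(26) → 49
combine C(27), 33 → 60
combine 49, 60 → 109
D sits 2 levels below the root, so its codeword is 2 bits.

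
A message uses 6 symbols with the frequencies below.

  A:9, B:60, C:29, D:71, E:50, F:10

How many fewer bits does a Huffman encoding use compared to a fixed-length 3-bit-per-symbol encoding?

162

Fixed-length: 3 bits × 229 symbols = 687 bits.
Huffman merges:
merge A(9) and F(10): 19
merge 19 and C(29): 48
merge 48 and E(50): 98
merge B(60) and D(71): 131
merge 98 and 131: 229
Huffman total = 19 + 48 + 98 + 131 + 229 = 525 bits.
Saving = 687 − 525 = 162 bits.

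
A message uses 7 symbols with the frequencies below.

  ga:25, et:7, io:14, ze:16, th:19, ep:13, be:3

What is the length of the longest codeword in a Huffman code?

Merge the two lowest-weight nodes at each step:
be(3) + et(7) → 10
10 + ep(13) → 23
io(14) + ze(16) → 30
th(19) + 23 → 42
ga(25) + 30 → 55
42 + 55 → 97
Maximum depth reached is 4.

4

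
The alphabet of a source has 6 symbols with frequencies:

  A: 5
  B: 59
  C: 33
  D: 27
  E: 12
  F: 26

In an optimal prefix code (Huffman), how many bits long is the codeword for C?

Huffman merges, smallest pair first:
merge A(5) and E(12): 17
merge 17 and F(26): 43
merge D(27) and C(33): 60
merge 43 and B(59): 102
merge 60 and 102: 162
C sits 2 levels below the root, so its codeword is 2 bits.

2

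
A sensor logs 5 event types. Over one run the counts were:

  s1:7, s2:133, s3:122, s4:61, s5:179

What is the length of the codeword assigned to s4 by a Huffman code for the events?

3

Repeatedly merge the two smallest:
s1(7) + s4(61) → 68
68 + s3(122) → 190
s2(133) + s5(179) → 312
190 + 312 → 502
s4 sits 3 levels below the root, so its codeword is 3 bits.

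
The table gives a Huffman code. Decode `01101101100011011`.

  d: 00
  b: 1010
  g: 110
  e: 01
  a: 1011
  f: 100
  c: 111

Read left to right; each codeword is recognised as soon as it completes (prefix code):
  01→e | 1011→a | 01→e | 100→f | 01→e | 1011→a
Decoded message: eaefea

eaefea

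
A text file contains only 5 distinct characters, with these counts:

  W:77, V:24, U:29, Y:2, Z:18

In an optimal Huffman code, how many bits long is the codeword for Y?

Repeatedly merge the two smallest:
combine Y(2), Z(18) → 20
combine 20, V(24) → 44
combine U(29), 44 → 73
combine 73, W(77) → 150
Y sits 4 levels below the root, so its codeword is 4 bits.

4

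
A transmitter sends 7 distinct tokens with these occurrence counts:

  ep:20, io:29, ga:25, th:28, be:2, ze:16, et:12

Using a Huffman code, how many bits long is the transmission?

353

Build the Huffman tree bottom-up:
combine be(2), et(12) → 14
combine 14, ze(16) → 30
combine ep(20), ga(25) → 45
combine th(28), io(29) → 57
combine 30, 45 → 75
combine 57, 75 → 132
Each symbol's bit-cost is frequency × depth; summing gives 353 bits (equivalently 14 + 30 + 45 + 57 + 75 + 132).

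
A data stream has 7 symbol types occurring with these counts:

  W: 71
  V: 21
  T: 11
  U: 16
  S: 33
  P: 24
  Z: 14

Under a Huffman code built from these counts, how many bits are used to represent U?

Repeatedly merge the two smallest:
combine T(11), Z(14) → 25
combine U(16), V(21) → 37
combine P(24), 25 → 49
combine S(33), 37 → 70
combine 49, 70 → 119
combine W(71), 119 → 190
U sits 4 levels below the root, so its codeword is 4 bits.

4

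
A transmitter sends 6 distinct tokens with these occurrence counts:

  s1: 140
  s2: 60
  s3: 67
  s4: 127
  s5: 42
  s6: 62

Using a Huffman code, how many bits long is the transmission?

1227

Build the Huffman tree bottom-up:
merge s5(42) and s2(60): 102
merge s6(62) and s3(67): 129
merge 102 and s4(127): 229
merge 129 and s1(140): 269
merge 229 and 269: 498
Total encoded bits = sum of merged weights = 102 + 129 + 229 + 269 + 498 = 1227.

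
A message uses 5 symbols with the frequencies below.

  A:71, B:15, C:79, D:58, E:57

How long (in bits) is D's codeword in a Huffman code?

Build the tree from the bottom:
combine B(15), E(57) → 72
combine D(58), A(71) → 129
combine 72, C(79) → 151
combine 129, 151 → 280
The subtree containing D is merged 2 times, so code length = 2.

2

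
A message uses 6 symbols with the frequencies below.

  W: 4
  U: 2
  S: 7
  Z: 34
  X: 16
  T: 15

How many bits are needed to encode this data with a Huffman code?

169

Greedily combine the two least-frequent nodes:
merge U(2) and W(4): 6
merge 6 and S(7): 13
merge 13 and T(15): 28
merge X(16) and 28: 44
merge Z(34) and 44: 78
The encoded length is the sum of every internal node's weight: 6 + 13 + 28 + 44 + 78 = 169 bits.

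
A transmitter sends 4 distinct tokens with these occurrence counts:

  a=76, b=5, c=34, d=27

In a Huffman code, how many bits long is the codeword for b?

3

Repeatedly merge the two smallest:
merge b(5) and d(27): 32
merge 32 and c(34): 66
merge 66 and a(76): 142
b's leaf is at depth 3, giving a 3-bit codeword.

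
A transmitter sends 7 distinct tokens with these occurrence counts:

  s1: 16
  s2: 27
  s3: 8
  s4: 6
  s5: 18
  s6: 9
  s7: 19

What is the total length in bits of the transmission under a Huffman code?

277

Greedily combine the two least-frequent nodes:
s4(6) + s3(8) → 14
s6(9) + 14 → 23
s1(16) + s5(18) → 34
s7(19) + 23 → 42
s2(27) + 34 → 61
42 + 61 → 103
Total encoded bits = sum of merged weights = 14 + 23 + 34 + 42 + 61 + 103 = 277.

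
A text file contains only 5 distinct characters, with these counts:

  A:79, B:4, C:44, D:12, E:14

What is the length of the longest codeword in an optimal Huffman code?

Merge the two lowest-weight nodes at each step:
combine B(4), D(12) → 16
combine E(14), 16 → 30
combine 30, C(44) → 74
combine 74, A(79) → 153
Maximum depth reached is 4.

4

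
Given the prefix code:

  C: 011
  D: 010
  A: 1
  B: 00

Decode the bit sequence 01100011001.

Read left to right; each codeword is recognised as soon as it completes (prefix code):
  011→C | 00→B | 011→C | 00→B | 1→A
Decoded message: CBCBA

CBCBA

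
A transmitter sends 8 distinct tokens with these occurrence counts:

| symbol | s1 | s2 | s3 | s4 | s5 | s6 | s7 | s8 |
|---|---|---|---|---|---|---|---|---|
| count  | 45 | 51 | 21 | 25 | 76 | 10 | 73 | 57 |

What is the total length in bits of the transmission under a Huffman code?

Merge the two smallest weights repeatedly:
s6(10) + s3(21) → 31
s4(25) + 31 → 56
s1(45) + s2(51) → 96
56 + s8(57) → 113
s7(73) + s5(76) → 149
96 + 113 → 209
149 + 209 → 358
The encoded length is the sum of every internal node's weight: 31 + 56 + 96 + 113 + 149 + 209 + 358 = 1012 bits.

1012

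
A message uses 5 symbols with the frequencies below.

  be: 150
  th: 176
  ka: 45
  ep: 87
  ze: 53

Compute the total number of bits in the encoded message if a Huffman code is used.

Merge the two smallest weights repeatedly:
merge ka(45) and ze(53): 98
merge ep(87) and 98: 185
merge be(150) and th(176): 326
merge 185 and 326: 511
Each symbol's bit-cost is frequency × depth; summing gives 1120 bits (equivalently 98 + 185 + 326 + 511).

1120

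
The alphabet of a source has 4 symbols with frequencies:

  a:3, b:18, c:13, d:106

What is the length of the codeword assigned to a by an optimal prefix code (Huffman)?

Huffman merges, smallest pair first:
combine a(3), c(13) → 16
combine 16, b(18) → 34
combine 34, d(106) → 140
a's leaf is at depth 3, giving a 3-bit codeword.

3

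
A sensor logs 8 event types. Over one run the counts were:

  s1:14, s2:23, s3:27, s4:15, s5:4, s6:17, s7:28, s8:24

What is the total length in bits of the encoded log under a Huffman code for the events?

Build the Huffman tree bottom-up:
s5(4) + s1(14) → 18
s4(15) + s6(17) → 32
18 + s2(23) → 41
s8(24) + s3(27) → 51
s7(28) + 32 → 60
41 + 51 → 92
60 + 92 → 152
Total encoded bits = sum of merged weights = 18 + 32 + 41 + 51 + 60 + 92 + 152 = 446.

446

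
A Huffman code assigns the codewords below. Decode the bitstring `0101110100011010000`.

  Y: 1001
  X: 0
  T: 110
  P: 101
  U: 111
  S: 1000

XPTSTSX

Read left to right; each codeword is recognised as soon as it completes (prefix code):
  0→X | 101→P | 110→T | 1000→S | 110→T | 1000→S | 0→X
Decoded message: XPTSTSX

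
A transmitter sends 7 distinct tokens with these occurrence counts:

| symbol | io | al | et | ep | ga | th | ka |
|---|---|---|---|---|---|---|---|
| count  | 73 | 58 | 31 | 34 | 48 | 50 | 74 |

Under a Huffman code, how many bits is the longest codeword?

Merge the two lowest-weight nodes at each step:
combine et(31), ep(34) → 65
combine ga(48), th(50) → 98
combine al(58), 65 → 123
combine io(73), ka(74) → 147
combine 98, 123 → 221
combine 147, 221 → 368
The first pair merged (et, ep) ends up deepest, at depth 4.

4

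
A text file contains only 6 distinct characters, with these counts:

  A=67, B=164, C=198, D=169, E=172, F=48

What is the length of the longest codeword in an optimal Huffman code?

Merge the two lowest-weight nodes at each step:
merge F(48) and A(67): 115
merge 115 and B(164): 279
merge D(169) and E(172): 341
merge C(198) and 279: 477
merge 341 and 477: 818
Maximum depth reached is 4.

4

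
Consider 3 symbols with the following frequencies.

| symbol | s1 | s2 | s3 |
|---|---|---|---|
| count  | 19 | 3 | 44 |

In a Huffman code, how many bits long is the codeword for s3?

Huffman merges, smallest pair first:
merge s2(3) and s1(19): 22
merge 22 and s3(44): 66
s3 is merged only at the final step, so code length = 1.

1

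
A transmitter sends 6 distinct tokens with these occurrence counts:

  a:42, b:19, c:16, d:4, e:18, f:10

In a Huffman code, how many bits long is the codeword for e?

Build the tree from the bottom:
merge d(4) and f(10): 14
merge 14 and c(16): 30
merge e(18) and b(19): 37
merge 30 and 37: 67
merge a(42) and 67: 109
The subtree containing e is merged 3 times, so code length = 3.

3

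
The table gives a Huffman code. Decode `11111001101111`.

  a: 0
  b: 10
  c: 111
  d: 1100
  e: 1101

Read left to right; each codeword is recognised as soon as it completes (prefix code):
  111→c | 1100→d | 1101→e | 111→c
Decoded message: cdec

cdec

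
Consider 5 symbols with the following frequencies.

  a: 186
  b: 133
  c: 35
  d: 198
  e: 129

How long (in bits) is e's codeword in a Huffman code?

Build the tree from the bottom:
c(35) + e(129) → 164
b(133) + 164 → 297
a(186) + d(198) → 384
297 + 384 → 681
e's leaf is at depth 3, giving a 3-bit codeword.

3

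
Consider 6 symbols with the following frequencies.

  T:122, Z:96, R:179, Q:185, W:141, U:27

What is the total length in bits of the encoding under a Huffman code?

1868

Build the Huffman tree bottom-up:
merge U(27) and Z(96): 123
merge T(122) and 123: 245
merge W(141) and R(179): 320
merge Q(185) and 245: 430
merge 320 and 430: 750
Total encoded bits = sum of merged weights = 123 + 245 + 320 + 430 + 750 = 1868.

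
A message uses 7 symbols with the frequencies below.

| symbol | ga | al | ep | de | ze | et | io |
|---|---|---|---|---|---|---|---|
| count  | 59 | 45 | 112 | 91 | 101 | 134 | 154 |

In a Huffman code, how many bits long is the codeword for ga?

Huffman merges, smallest pair first:
combine al(45), ga(59) → 104
combine de(91), ze(101) → 192
combine 104, ep(112) → 216
combine et(134), io(154) → 288
combine 192, 216 → 408
combine 288, 408 → 696
ga sits 4 levels below the root, so its codeword is 4 bits.

4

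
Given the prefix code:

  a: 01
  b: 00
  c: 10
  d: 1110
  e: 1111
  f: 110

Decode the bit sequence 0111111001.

Read left to right; each codeword is recognised as soon as it completes (prefix code):
  01→a | 1111→e | 10→c | 01→a
Decoded message: aeca

aeca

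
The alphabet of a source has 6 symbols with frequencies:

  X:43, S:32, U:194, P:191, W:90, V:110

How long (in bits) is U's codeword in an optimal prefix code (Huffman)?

2

Build the tree from the bottom:
S(32) + X(43) → 75
75 + W(90) → 165
V(110) + 165 → 275
P(191) + U(194) → 385
275 + 385 → 660
The subtree containing U is merged 2 times, so code length = 2.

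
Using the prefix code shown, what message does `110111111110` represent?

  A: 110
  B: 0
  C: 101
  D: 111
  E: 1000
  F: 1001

ADDA

Read left to right; each codeword is recognised as soon as it completes (prefix code):
  110→A | 111→D | 111→D | 110→A
Decoded message: ADDA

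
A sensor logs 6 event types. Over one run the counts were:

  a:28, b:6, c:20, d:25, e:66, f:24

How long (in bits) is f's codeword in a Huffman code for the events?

Repeatedly merge the two smallest:
b(6) + c(20) → 26
f(24) + d(25) → 49
26 + a(28) → 54
49 + 54 → 103
e(66) + 103 → 169
f's leaf is at depth 3, giving a 3-bit codeword.

3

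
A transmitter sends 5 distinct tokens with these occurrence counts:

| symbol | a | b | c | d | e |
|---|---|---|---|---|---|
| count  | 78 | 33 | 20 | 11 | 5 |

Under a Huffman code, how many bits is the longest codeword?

Merge the two lowest-weight nodes at each step:
e(5) + d(11) → 16
16 + c(20) → 36
b(33) + 36 → 69
69 + a(78) → 147
Maximum depth reached is 4.

4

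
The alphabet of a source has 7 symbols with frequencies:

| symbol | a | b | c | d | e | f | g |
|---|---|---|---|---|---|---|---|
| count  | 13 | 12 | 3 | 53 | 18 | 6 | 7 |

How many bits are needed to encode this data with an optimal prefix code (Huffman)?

255

Build the Huffman tree bottom-up:
combine c(3), f(6) → 9
combine g(7), 9 → 16
combine b(12), a(13) → 25
combine 16, e(18) → 34
combine 25, 34 → 59
combine d(53), 59 → 112
Total encoded bits = sum of merged weights = 9 + 16 + 25 + 34 + 59 + 112 = 255.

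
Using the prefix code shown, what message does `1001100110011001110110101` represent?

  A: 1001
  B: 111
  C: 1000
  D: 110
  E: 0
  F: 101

Read left to right; each codeword is recognised as soon as it completes (prefix code):
  1001→A | 1001→A | 1001→A | 1001→A | 110→D | 110→D | 101→F
Decoded message: AAAADDF

AAAADDF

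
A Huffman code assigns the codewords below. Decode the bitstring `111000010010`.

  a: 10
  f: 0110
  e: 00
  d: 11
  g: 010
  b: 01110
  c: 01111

Read left to right; each codeword is recognised as soon as it completes (prefix code):
  11→d | 10→a | 00→e | 010→g | 010→g
Decoded message: daegg

daegg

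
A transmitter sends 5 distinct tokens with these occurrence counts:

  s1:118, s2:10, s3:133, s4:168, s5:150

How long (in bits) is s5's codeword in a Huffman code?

Huffman merges, smallest pair first:
combine s2(10), s1(118) → 128
combine 128, s3(133) → 261
combine s5(150), s4(168) → 318
combine 261, 318 → 579
s5's leaf is at depth 2, giving a 2-bit codeword.

2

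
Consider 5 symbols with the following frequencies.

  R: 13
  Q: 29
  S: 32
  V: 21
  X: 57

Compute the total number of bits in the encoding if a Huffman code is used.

338

Greedily combine the two least-frequent nodes:
combine R(13), V(21) → 34
combine Q(29), S(32) → 61
combine 34, X(57) → 91
combine 61, 91 → 152
The encoded length is the sum of every internal node's weight: 34 + 61 + 91 + 152 = 338 bits.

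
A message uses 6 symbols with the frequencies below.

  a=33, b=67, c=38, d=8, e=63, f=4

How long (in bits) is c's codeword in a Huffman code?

2

Build the tree from the bottom:
combine f(4), d(8) → 12
combine 12, a(33) → 45
combine c(38), 45 → 83
combine e(63), b(67) → 130
combine 83, 130 → 213
The subtree containing c is merged 2 times, so code length = 2.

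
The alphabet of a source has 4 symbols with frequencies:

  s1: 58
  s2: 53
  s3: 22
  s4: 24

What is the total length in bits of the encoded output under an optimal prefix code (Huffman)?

302

Greedily combine the two least-frequent nodes:
s3(22) + s4(24) → 46
46 + s2(53) → 99
s1(58) + 99 → 157
The encoded length is the sum of every internal node's weight: 46 + 99 + 157 = 302 bits.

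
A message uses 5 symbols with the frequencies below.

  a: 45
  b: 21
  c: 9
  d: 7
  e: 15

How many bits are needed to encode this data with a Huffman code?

196

Greedily combine the two least-frequent nodes:
d(7) + c(9) → 16
e(15) + 16 → 31
b(21) + 31 → 52
a(45) + 52 → 97
Total encoded bits = sum of merged weights = 16 + 31 + 52 + 97 = 196.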